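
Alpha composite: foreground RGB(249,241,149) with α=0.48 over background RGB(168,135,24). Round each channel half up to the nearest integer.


C = α×F + (1-α)×B, with 1-α = 0.52
R: 0.48×249 + 0.52×168 = 119.52 + 87.36 = 206.88 → 207
G: 0.48×241 + 0.52×135 = 115.68 + 70.20 = 185.88 → 186
B: 0.48×149 + 0.52×24 = 71.52 + 12.48 = 84.00 → 84
= RGB(207, 186, 84)


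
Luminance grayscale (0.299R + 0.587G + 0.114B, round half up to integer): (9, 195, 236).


Gray = 0.299×R + 0.587×G + 0.114×B
Gray = 0.299×9 + 0.587×195 + 0.114×236
Gray = 2.691 + 114.465 + 26.904
Gray = 144.060 → round half up → 144
Gray = 144


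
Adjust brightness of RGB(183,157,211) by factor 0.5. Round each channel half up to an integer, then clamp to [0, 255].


Multiply each channel by 0.5, round half up, clamp to [0, 255]
R: 183×0.5 = 91.5 → round → 92
G: 157×0.5 = 78.5 → round → 79
B: 211×0.5 = 105.5 → round → 106
= RGB(92, 79, 106)


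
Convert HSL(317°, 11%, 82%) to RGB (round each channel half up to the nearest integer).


H=317°, S=0.11, L=0.82
C = (1-|2L-1|)×S = (1-|0.64|)×0.11 = 0.0396
H' = H/60 = 317/60 ≈ 5.2833; X = C×(1-|H' mod 2 - 1|) = 0.02838
m = L - C/2 = 0.82 - 0.0198 = 0.8002
Sector ⌊H'⌋ = 5 → (R',G',B') = (0.0396, 0.0, 0.02838)
RGB = ((R'+m)×255, (G'+m)×255, (B'+m)×255) = (214.149, 204.051, 211.2879)
Round half up → RGB(214, 204, 211)


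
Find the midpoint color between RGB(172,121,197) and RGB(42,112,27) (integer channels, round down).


Midpoint: each channel = ⌊(C₁+C₂)/2⌋
R: ⌊(172+42)/2⌋ = 107
G: ⌊(121+112)/2⌋ = 116
B: ⌊(197+27)/2⌋ = 112
= RGB(107, 116, 112)


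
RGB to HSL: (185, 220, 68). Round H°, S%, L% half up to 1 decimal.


Normalize: R'=185/255≈0.7255, G'=220/255≈0.8627, B'=68/255≈0.2667
Max=220/255, Min=68/255, Δ=Max-Min=152/255
L = (Max+Min)/2 = (220+68)/510 = 288/510 = 0.56470… → L = 56.5%
L > 0.5 → S = Δ/(2-Max-Min) = 152/(510-220-68) = 152/222 = 0.68468… → S = 68.5%
(the 1/255 factors cancel in S and H, so raw channel differences can be used)
Max is G' → H = 60 × ((B-R)/Δ + 2) = 60 × ((68-185)/152 + 2)
  -117/152 + 2 = -0.7697… + 2 = 1.2302…
  H = 60 × 1.2302… = 73.815…° → H = 73.8°
= HSL(73.8°, 68.5%, 56.5%)


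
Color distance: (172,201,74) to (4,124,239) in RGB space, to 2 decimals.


d = √[(R₁-R₂)² + (G₁-G₂)² + (B₁-B₂)²]
d = √[(172-4)² + (201-124)² + (74-239)²]
d = √[28224 + 5929 + 27225]
d = √61378
d ≈ 247.75


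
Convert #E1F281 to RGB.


E1 → 225 (R)
F2 → 242 (G)
81 → 129 (B)
= RGB(225, 242, 129)


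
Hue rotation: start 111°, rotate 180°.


New hue = (H + rotation) mod 360
New hue = (111 + 180) mod 360
= 291 mod 360
= 291°


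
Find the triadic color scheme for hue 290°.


Triadic: equally spaced at 120° intervals
H1 = 290°
H2 = (290 + 120) mod 360 = 50°
H3 = (290 + 240) mod 360 = 170°
Triadic = 290°, 50°, 170°


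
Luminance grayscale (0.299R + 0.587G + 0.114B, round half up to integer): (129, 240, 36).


Gray = 0.299×R + 0.587×G + 0.114×B
Gray = 0.299×129 + 0.587×240 + 0.114×36
Gray = 38.571 + 140.880 + 4.104
Gray = 183.555 → round half up → 184
Gray = 184


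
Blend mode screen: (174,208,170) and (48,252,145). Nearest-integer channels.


Screen: C = 255 - (255-A)×(255-B)/255, rounded to nearest integer
R: 255 - (255-174)×(255-48)/255 = 255 - 16767/255 ≈ 255 - 65.753 = 189.247 → 189
G: 255 - (255-208)×(255-252)/255 = 255 - 141/255 ≈ 255 - 0.553 = 254.447 → 254
B: 255 - (255-170)×(255-145)/255 = 255 - 9350/255 ≈ 255 - 36.667 = 218.333 → 218
= RGB(189, 254, 218)


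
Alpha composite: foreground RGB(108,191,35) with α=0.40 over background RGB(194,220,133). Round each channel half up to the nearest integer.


C = α×F + (1-α)×B, with 1-α = 0.60
R: 0.40×108 + 0.60×194 = 43.20 + 116.40 = 159.60 → 160
G: 0.40×191 + 0.60×220 = 76.40 + 132.00 = 208.40 → 208
B: 0.40×35 + 0.60×133 = 14.00 + 79.80 = 93.80 → 94
= RGB(160, 208, 94)


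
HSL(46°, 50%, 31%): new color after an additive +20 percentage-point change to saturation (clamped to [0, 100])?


Original S = 50%
Adjustment = +20 percentage points
New S = 50 + (20) = 70
Clamp to [0, 100] → 70
= HSL(46°, 70%, 31%)


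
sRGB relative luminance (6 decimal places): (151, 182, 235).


Linearize each channel (sRGB transfer function): c = v/255; c_lin = c/12.92 if c ≤ 0.04045, else ((c+0.055)/1.055)^2.4
  R: 151/255 ≈ 0.592157 > 0.04045 → ((0.592157+0.055)/1.055)^2.4 ≈ 0.309469
  G: 182/255 ≈ 0.713725 > 0.04045 → ((0.713725+0.055)/1.055)^2.4 ≈ 0.467784
  B: 235/255 ≈ 0.921569 > 0.04045 → ((0.921569+0.055)/1.055)^2.4 ≈ 0.830770
R_lin = 0.309469, G_lin = 0.467784, B_lin = 0.830770
L = 0.2126×R + 0.7152×G + 0.0722×B
L = 0.2126×0.309469 + 0.7152×0.467784 + 0.0722×0.830770
L ≈ 0.460334


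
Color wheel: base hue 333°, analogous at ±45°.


Base hue: 333°
Left analog: (333 - 45) mod 360 = 288°
Right analog: (333 + 45) mod 360 = 18°
Analogous hues = 288° and 18°


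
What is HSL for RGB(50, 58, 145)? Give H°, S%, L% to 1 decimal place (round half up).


Normalize: R'=50/255≈0.1961, G'=58/255≈0.2275, B'=145/255≈0.5686
Max=145/255, Min=50/255, Δ=Max-Min=95/255
L = (Max+Min)/2 = (145+50)/510 = 195/510 = 0.38235… → L = 38.2%
L ≤ 0.5 → S = Δ/(Max+Min) = 95/(145+50) = 95/195 = 0.48717… → S = 48.7%
(the 1/255 factors cancel in S and H, so raw channel differences can be used)
Max is B' → H = 60 × ((R-G)/Δ + 4) = 60 × ((50-58)/95 + 4)
  -8/95 + 4 = -0.0842… + 4 = 3.9157…
  H = 60 × 3.9157… = 234.947…° → H = 234.9°
= HSL(234.9°, 48.7%, 38.2%)


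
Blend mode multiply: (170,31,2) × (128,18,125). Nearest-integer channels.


Multiply: C = A×B/255, rounded to nearest integer
R: 170×128/255 = 21760/255 ≈ 85.333 → 85
G: 31×18/255 = 558/255 ≈ 2.188 → 2
B: 2×125/255 = 250/255 ≈ 0.980 → 1
= RGB(85, 2, 1)


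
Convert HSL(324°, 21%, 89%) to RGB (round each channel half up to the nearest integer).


H=324°, S=0.21, L=0.89
C = (1-|2L-1|)×S = (1-|0.78|)×0.21 = 0.0462
H' = H/60 = 324/60 ≈ 5.4000; X = C×(1-|H' mod 2 - 1|) = 0.02772
m = L - C/2 = 0.89 - 0.0231 = 0.8669
Sector ⌊H'⌋ = 5 → (R',G',B') = (0.0462, 0.0, 0.02772)
RGB = ((R'+m)×255, (G'+m)×255, (B'+m)×255) = (232.8405, 221.0595, 228.1281)
Round half up → RGB(233, 221, 228)


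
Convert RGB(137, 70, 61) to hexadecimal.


R = 137 → 89 (hex)
G = 70 → 46 (hex)
B = 61 → 3D (hex)
Hex = #89463D


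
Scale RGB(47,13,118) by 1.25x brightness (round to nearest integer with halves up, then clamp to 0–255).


Multiply each channel by 1.25, round half up, clamp to [0, 255]
R: 47×1.25 = 58.75 → round → 59
G: 13×1.25 = 16.25 → round → 16
B: 118×1.25 = 147.5 → round → 148
= RGB(59, 16, 148)


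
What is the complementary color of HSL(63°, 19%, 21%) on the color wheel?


Complement = opposite side of color wheel = hue + 180°
H' = (63 + 180) mod 360 = 243°
S and L unchanged.
= HSL(243°, 19%, 21%)


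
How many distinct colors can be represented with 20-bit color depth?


Colors = 2^bits = 2^20
= 1,048,576 colors


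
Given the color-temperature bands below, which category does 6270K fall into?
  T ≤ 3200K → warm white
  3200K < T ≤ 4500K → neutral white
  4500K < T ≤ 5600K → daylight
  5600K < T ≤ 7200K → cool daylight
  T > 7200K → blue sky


Temperature: 6270K
5600K < 6270K ≤ 7200K → cool daylight
Classification: cool daylight


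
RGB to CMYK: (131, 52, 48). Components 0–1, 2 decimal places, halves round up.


R'=131/255≈0.5137, G'=52/255≈0.2039, B'=48/255≈0.1882
K = 1 - max(R',G',B') = 1 - 131/255 = 124/255 = 0.48627… → 0.49
(1-R'-K)/(1-K) simplifies to (max-R)/max with max = 131:
C = (131-131)/131 = 0/131 = 0 → 0.00
M = (131-52)/131 = 79/131 = 0.60305… → 0.60
Y = (131-48)/131 = 83/131 = 0.63358… → 0.63
= CMYK(0.00, 0.60, 0.63, 0.49)


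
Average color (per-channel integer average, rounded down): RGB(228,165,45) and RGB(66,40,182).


Midpoint: each channel = ⌊(C₁+C₂)/2⌋
R: ⌊(228+66)/2⌋ = 147
G: ⌊(165+40)/2⌋ = 102
B: ⌊(45+182)/2⌋ = 113
= RGB(147, 102, 113)


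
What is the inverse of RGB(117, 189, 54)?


Invert: (255-R, 255-G, 255-B)
R: 255-117 = 138
G: 255-189 = 66
B: 255-54 = 201
= RGB(138, 66, 201)


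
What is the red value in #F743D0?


Color: #F743D0
R = F7 = 247
G = 43 = 67
B = D0 = 208
Red = 247


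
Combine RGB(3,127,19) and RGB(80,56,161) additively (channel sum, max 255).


Additive: each channel = min(255, C₁+C₂)
R: 3+80 = 83 → 83
G: 127+56 = 183 → 183
B: 19+161 = 180 → 180
= RGB(83, 183, 180)


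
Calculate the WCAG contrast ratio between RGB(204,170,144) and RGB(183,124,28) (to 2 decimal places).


Linearize each sRGB channel c=v/255: c/12.92 if c ≤ 0.04045 else ((c+0.055)/1.055)^2.4
L = 0.2126×R_lin + 0.7152×G_lin + 0.0722×B_lin
Color 1 (204,170,144):
  R=204: 204/255≈0.8000 > 0.04045 → ((0.8000+0.055)/1.055)^2.4 ≈ 0.60383
  G=170: 170/255≈0.6667 > 0.04045 → ((0.6667+0.055)/1.055)^2.4 ≈ 0.40198
  B=144: 144/255≈0.5647 > 0.04045 → ((0.5647+0.055)/1.055)^2.4 ≈ 0.27889
  L1 = 0.2126×0.60383 + 0.7152×0.40198 + 0.0722×0.27889 ≈ 0.43600
Color 2 (183,124,28):
  R=183: 183/255≈0.7176 > 0.04045 → ((0.7176+0.055)/1.055)^2.4 ≈ 0.47353
  G=124: 124/255≈0.4863 > 0.04045 → ((0.4863+0.055)/1.055)^2.4 ≈ 0.20156
  B=28: 28/255≈0.1098 > 0.04045 → ((0.1098+0.055)/1.055)^2.4 ≈ 0.01161
  L2 = 0.2126×0.47353 + 0.7152×0.20156 + 0.0722×0.01161 ≈ 0.24566
Lighter = 0.43600, Darker = 0.24566
Ratio = (L_lighter + 0.05) / (L_darker + 0.05)
Ratio = (0.43600 + 0.05) / (0.24566 + 0.05) = 0.48600 / 0.29566 ≈ 1.6438
Ratio ≈ 1.64:1


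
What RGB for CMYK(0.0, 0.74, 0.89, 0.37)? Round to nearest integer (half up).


R = 255 × (1-C) × (1-K) = 255 × 1.00 × 0.63 = 160.65 → 161
G = 255 × (1-M) × (1-K) = 255 × 0.26 × 0.63 = 41.769 → 42
B = 255 × (1-Y) × (1-K) = 255 × 0.11 × 0.63 = 17.6715 → 18
= RGB(161, 42, 18)


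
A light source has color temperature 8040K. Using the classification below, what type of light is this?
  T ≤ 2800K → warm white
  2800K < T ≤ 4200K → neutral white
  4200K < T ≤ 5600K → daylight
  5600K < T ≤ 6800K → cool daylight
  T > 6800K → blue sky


Temperature: 8040K
8040K > 6800K → blue sky
Classification: blue sky


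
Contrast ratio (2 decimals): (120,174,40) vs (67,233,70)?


Linearize each sRGB channel c=v/255: c/12.92 if c ≤ 0.04045 else ((c+0.055)/1.055)^2.4
L = 0.2126×R_lin + 0.7152×G_lin + 0.0722×B_lin
Color 1 (120,174,40):
  R=120: 120/255≈0.4706 > 0.04045 → ((0.4706+0.055)/1.055)^2.4 ≈ 0.18782
  G=174: 174/255≈0.6824 > 0.04045 → ((0.6824+0.055)/1.055)^2.4 ≈ 0.42327
  B=40: 40/255≈0.1569 > 0.04045 → ((0.1569+0.055)/1.055)^2.4 ≈ 0.02122
  L1 = 0.2126×0.18782 + 0.7152×0.42327 + 0.0722×0.02122 ≈ 0.34418
Color 2 (67,233,70):
  R=67: 67/255≈0.2627 > 0.04045 → ((0.2627+0.055)/1.055)^2.4 ≈ 0.05613
  G=233: 233/255≈0.9137 > 0.04045 → ((0.9137+0.055)/1.055)^2.4 ≈ 0.81485
  B=70: 70/255≈0.2745 > 0.04045 → ((0.2745+0.055)/1.055)^2.4 ≈ 0.06125
  L2 = 0.2126×0.05613 + 0.7152×0.81485 + 0.0722×0.06125 ≈ 0.59913
Lighter = 0.59913, Darker = 0.34418
Ratio = (L_lighter + 0.05) / (L_darker + 0.05)
Ratio = (0.59913 + 0.05) / (0.34418 + 0.05) = 0.64913 / 0.39418 ≈ 1.6468
Ratio ≈ 1.65:1


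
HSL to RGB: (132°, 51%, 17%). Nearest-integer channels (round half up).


H=132°, S=0.51, L=0.17
C = (1-|2L-1|)×S = (1-|-0.66|)×0.51 = 0.1734
H' = H/60 = 132/60 ≈ 2.2000; X = C×(1-|H' mod 2 - 1|) = 0.03468
m = L - C/2 = 0.17 - 0.0867 = 0.0833
Sector ⌊H'⌋ = 2 → (R',G',B') = (0.0, 0.1734, 0.03468)
RGB = ((R'+m)×255, (G'+m)×255, (B'+m)×255) = (21.2415, 65.4585, 30.0849)
Round half up → RGB(21, 65, 30)


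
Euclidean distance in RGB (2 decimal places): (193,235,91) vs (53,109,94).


d = √[(R₁-R₂)² + (G₁-G₂)² + (B₁-B₂)²]
d = √[(193-53)² + (235-109)² + (91-94)²]
d = √[19600 + 15876 + 9]
d = √35485
d ≈ 188.37


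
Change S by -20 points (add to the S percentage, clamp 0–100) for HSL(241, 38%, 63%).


Original S = 38%
Adjustment = -20 percentage points
New S = 38 + (-20) = 18
Clamp to [0, 100] → 18
= HSL(241°, 18%, 63%)


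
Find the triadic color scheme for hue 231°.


Triadic: equally spaced at 120° intervals
H1 = 231°
H2 = (231 + 120) mod 360 = 351°
H3 = (231 + 240) mod 360 = 111°
Triadic = 231°, 351°, 111°


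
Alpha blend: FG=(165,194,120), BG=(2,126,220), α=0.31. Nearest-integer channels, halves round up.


C = α×F + (1-α)×B, with 1-α = 0.69
R: 0.31×165 + 0.69×2 = 51.15 + 1.38 = 52.53 → 53
G: 0.31×194 + 0.69×126 = 60.14 + 86.94 = 147.08 → 147
B: 0.31×120 + 0.69×220 = 37.20 + 151.80 = 189.00 → 189
= RGB(53, 147, 189)


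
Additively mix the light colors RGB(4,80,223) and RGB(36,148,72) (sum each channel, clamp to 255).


Additive: each channel = min(255, C₁+C₂)
R: 4+36 = 40 → 40
G: 80+148 = 228 → 228
B: 223+72 = 295 → 255
= RGB(40, 228, 255)


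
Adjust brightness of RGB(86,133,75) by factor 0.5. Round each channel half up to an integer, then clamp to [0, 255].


Multiply each channel by 0.5, round half up, clamp to [0, 255]
R: 86×0.5 = 43
G: 133×0.5 = 66.5 → round → 67
B: 75×0.5 = 37.5 → round → 38
= RGB(43, 67, 38)


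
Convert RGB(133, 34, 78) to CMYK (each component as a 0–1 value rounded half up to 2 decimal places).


R'=133/255≈0.5216, G'=34/255≈0.1333, B'=78/255≈0.3059
K = 1 - max(R',G',B') = 1 - 133/255 = 122/255 = 0.47843… → 0.48
(1-R'-K)/(1-K) simplifies to (max-R)/max with max = 133:
C = (133-133)/133 = 0/133 = 0 → 0.00
M = (133-34)/133 = 99/133 = 0.74436… → 0.74
Y = (133-78)/133 = 55/133 = 0.41353… → 0.41
= CMYK(0.00, 0.74, 0.41, 0.48)


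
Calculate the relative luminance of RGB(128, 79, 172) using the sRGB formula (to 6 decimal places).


Linearize each channel (sRGB transfer function): c = v/255; c_lin = c/12.92 if c ≤ 0.04045, else ((c+0.055)/1.055)^2.4
  R: 128/255 ≈ 0.501961 > 0.04045 → ((0.501961+0.055)/1.055)^2.4 ≈ 0.215861
  G: 79/255 ≈ 0.309804 > 0.04045 → ((0.309804+0.055)/1.055)^2.4 ≈ 0.078187
  B: 172/255 ≈ 0.674510 > 0.04045 → ((0.674510+0.055)/1.055)^2.4 ≈ 0.412543
R_lin = 0.215861, G_lin = 0.078187, B_lin = 0.412543
L = 0.2126×R + 0.7152×G + 0.0722×B
L = 0.2126×0.215861 + 0.7152×0.078187 + 0.0722×0.412543
L ≈ 0.131597


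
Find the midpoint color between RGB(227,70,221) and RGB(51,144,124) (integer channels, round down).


Midpoint: each channel = ⌊(C₁+C₂)/2⌋
R: ⌊(227+51)/2⌋ = 139
G: ⌊(70+144)/2⌋ = 107
B: ⌊(221+124)/2⌋ = 172
= RGB(139, 107, 172)


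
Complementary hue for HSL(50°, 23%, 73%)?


Complement = opposite side of color wheel = hue + 180°
H' = (50 + 180) mod 360 = 230°
S and L unchanged.
= HSL(230°, 23%, 73%)


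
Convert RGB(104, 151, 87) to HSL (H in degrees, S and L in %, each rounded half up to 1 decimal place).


Normalize: R'=104/255≈0.4078, G'=151/255≈0.5922, B'=87/255≈0.3412
Max=151/255, Min=87/255, Δ=Max-Min=64/255
L = (Max+Min)/2 = (151+87)/510 = 238/510 = 0.46666… → L = 46.7%
L ≤ 0.5 → S = Δ/(Max+Min) = 64/(151+87) = 64/238 = 0.26890… → S = 26.9%
(the 1/255 factors cancel in S and H, so raw channel differences can be used)
Max is G' → H = 60 × ((B-R)/Δ + 2) = 60 × ((87-104)/64 + 2)
  -17/64 + 2 = -0.2656… + 2 = 1.7343…
  H = 60 × 1.7343… = 104.062…° → H = 104.1°
= HSL(104.1°, 26.9%, 46.7%)


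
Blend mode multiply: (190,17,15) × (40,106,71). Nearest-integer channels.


Multiply: C = A×B/255, rounded to nearest integer
R: 190×40/255 = 7600/255 ≈ 29.804 → 30
G: 17×106/255 = 1802/255 ≈ 7.067 → 7
B: 15×71/255 = 1065/255 ≈ 4.176 → 4
= RGB(30, 7, 4)


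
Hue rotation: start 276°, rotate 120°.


New hue = (H + rotation) mod 360
New hue = (276 + 120) mod 360
= 396 mod 360
= 36°


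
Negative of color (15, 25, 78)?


Invert: (255-R, 255-G, 255-B)
R: 255-15 = 240
G: 255-25 = 230
B: 255-78 = 177
= RGB(240, 230, 177)


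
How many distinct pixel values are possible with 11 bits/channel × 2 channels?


Total bits = 11 bits/channel × 2 channels = 22 bits
Distinct pixel values = 2^22
= 4,194,304 pixel values


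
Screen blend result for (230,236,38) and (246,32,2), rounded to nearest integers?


Screen: C = 255 - (255-A)×(255-B)/255, rounded to nearest integer
R: 255 - (255-230)×(255-246)/255 = 255 - 225/255 ≈ 255 - 0.882 = 254.118 → 254
G: 255 - (255-236)×(255-32)/255 = 255 - 4237/255 ≈ 255 - 16.616 = 238.384 → 238
B: 255 - (255-38)×(255-2)/255 = 255 - 54901/255 ≈ 255 - 215.298 = 39.702 → 40
= RGB(254, 238, 40)


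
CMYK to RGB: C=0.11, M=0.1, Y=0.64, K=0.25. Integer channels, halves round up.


R = 255 × (1-C) × (1-K) = 255 × 0.89 × 0.75 = 170.2125 → 170
G = 255 × (1-M) × (1-K) = 255 × 0.90 × 0.75 = 172.125 → 172
B = 255 × (1-Y) × (1-K) = 255 × 0.36 × 0.75 = 68.85 → 69
= RGB(170, 172, 69)


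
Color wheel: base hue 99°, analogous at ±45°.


Base hue: 99°
Left analog: (99 - 45) mod 360 = 54°
Right analog: (99 + 45) mod 360 = 144°
Analogous hues = 54° and 144°


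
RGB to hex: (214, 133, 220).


R = 214 → D6 (hex)
G = 133 → 85 (hex)
B = 220 → DC (hex)
Hex = #D685DC


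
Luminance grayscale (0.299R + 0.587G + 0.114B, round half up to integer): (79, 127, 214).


Gray = 0.299×R + 0.587×G + 0.114×B
Gray = 0.299×79 + 0.587×127 + 0.114×214
Gray = 23.621 + 74.549 + 24.396
Gray = 122.566 → round half up → 123
Gray = 123


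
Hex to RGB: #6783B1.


67 → 103 (R)
83 → 131 (G)
B1 → 177 (B)
= RGB(103, 131, 177)


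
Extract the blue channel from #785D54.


Color: #785D54
R = 78 = 120
G = 5D = 93
B = 54 = 84
Blue = 84


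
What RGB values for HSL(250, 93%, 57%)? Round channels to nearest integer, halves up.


H=250°, S=0.93, L=0.57
C = (1-|2L-1|)×S = (1-|0.14|)×0.93 = 0.7998
H' = H/60 = 250/60 ≈ 4.1667; X = C×(1-|H' mod 2 - 1|) = 0.1333
m = L - C/2 = 0.57 - 0.3999 = 0.1701
Sector ⌊H'⌋ = 4 → (R',G',B') = (0.1333, 0.0, 0.7998)
RGB = ((R'+m)×255, (G'+m)×255, (B'+m)×255) = (77.367, 43.3755, 247.3245)
Round half up → RGB(77, 43, 247)


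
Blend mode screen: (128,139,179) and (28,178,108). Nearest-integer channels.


Screen: C = 255 - (255-A)×(255-B)/255, rounded to nearest integer
R: 255 - (255-128)×(255-28)/255 = 255 - 28829/255 ≈ 255 - 113.055 = 141.945 → 142
G: 255 - (255-139)×(255-178)/255 = 255 - 8932/255 ≈ 255 - 35.027 = 219.973 → 220
B: 255 - (255-179)×(255-108)/255 = 255 - 11172/255 ≈ 255 - 43.812 = 211.188 → 211
= RGB(142, 220, 211)


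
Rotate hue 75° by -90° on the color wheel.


New hue = (H + rotation) mod 360
New hue = (75 -90) mod 360
= -15 mod 360
= 345°


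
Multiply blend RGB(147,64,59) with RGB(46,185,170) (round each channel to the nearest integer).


Multiply: C = A×B/255, rounded to nearest integer
R: 147×46/255 = 6762/255 ≈ 26.518 → 27
G: 64×185/255 = 11840/255 ≈ 46.431 → 46
B: 59×170/255 = 10030/255 ≈ 39.333 → 39
= RGB(27, 46, 39)


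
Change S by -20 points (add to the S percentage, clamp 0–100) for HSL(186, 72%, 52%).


Original S = 72%
Adjustment = -20 percentage points
New S = 72 + (-20) = 52
Clamp to [0, 100] → 52
= HSL(186°, 52%, 52%)


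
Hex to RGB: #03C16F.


03 → 3 (R)
C1 → 193 (G)
6F → 111 (B)
= RGB(3, 193, 111)


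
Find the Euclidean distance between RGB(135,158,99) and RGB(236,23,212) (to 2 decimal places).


d = √[(R₁-R₂)² + (G₁-G₂)² + (B₁-B₂)²]
d = √[(135-236)² + (158-23)² + (99-212)²]
d = √[10201 + 18225 + 12769]
d = √41195
d ≈ 202.97


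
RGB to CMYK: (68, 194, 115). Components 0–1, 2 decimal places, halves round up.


R'=68/255≈0.2667, G'=194/255≈0.7608, B'=115/255≈0.4510
K = 1 - max(R',G',B') = 1 - 194/255 = 61/255 = 0.23921… → 0.24
(1-R'-K)/(1-K) simplifies to (max-R)/max with max = 194:
C = (194-68)/194 = 126/194 = 0.64948… → 0.65
M = (194-194)/194 = 0/194 = 0 → 0.00
Y = (194-115)/194 = 79/194 = 0.40721… → 0.41
= CMYK(0.65, 0.00, 0.41, 0.24)


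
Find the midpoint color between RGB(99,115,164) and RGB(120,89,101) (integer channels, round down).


Midpoint: each channel = ⌊(C₁+C₂)/2⌋
R: ⌊(99+120)/2⌋ = 109
G: ⌊(115+89)/2⌋ = 102
B: ⌊(164+101)/2⌋ = 132
= RGB(109, 102, 132)


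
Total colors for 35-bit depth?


Colors = 2^bits = 2^35
= 34,359,738,368 colors


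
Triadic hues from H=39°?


Triadic: equally spaced at 120° intervals
H1 = 39°
H2 = (39 + 120) mod 360 = 159°
H3 = (39 + 240) mod 360 = 279°
Triadic = 39°, 159°, 279°


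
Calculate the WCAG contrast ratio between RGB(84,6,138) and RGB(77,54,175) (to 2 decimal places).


Linearize each sRGB channel c=v/255: c/12.92 if c ≤ 0.04045 else ((c+0.055)/1.055)^2.4
L = 0.2126×R_lin + 0.7152×G_lin + 0.0722×B_lin
Color 1 (84,6,138):
  R=84: 84/255≈0.3294 > 0.04045 → ((0.3294+0.055)/1.055)^2.4 ≈ 0.08866
  G=6: 6/255≈0.0235 ≤ 0.04045 → 0.0235/12.92 ≈ 0.00182
  B=138: 138/255≈0.5412 > 0.04045 → ((0.5412+0.055)/1.055)^2.4 ≈ 0.25415
  L1 = 0.2126×0.08866 + 0.7152×0.00182 + 0.0722×0.25415 ≈ 0.03850
Color 2 (77,54,175):
  R=77: 77/255≈0.3020 > 0.04045 → ((0.3020+0.055)/1.055)^2.4 ≈ 0.07421
  G=54: 54/255≈0.2118 > 0.04045 → ((0.2118+0.055)/1.055)^2.4 ≈ 0.03689
  B=175: 175/255≈0.6863 > 0.04045 → ((0.6863+0.055)/1.055)^2.4 ≈ 0.42869
  L2 = 0.2126×0.07421 + 0.7152×0.03689 + 0.0722×0.42869 ≈ 0.07311
Lighter = 0.07311, Darker = 0.03850
Ratio = (L_lighter + 0.05) / (L_darker + 0.05)
Ratio = (0.07311 + 0.05) / (0.03850 + 0.05) = 0.12311 / 0.08850 ≈ 1.3911
Ratio ≈ 1.39:1


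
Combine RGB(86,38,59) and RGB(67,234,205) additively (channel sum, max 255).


Additive: each channel = min(255, C₁+C₂)
R: 86+67 = 153 → 153
G: 38+234 = 272 → 255
B: 59+205 = 264 → 255
= RGB(153, 255, 255)


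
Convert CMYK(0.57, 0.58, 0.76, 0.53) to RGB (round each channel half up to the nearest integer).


R = 255 × (1-C) × (1-K) = 255 × 0.43 × 0.47 = 51.5355 → 52
G = 255 × (1-M) × (1-K) = 255 × 0.42 × 0.47 = 50.337 → 50
B = 255 × (1-Y) × (1-K) = 255 × 0.24 × 0.47 = 28.764 → 29
= RGB(52, 50, 29)


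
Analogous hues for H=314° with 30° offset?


Base hue: 314°
Left analog: (314 - 30) mod 360 = 284°
Right analog: (314 + 30) mod 360 = 344°
Analogous hues = 284° and 344°


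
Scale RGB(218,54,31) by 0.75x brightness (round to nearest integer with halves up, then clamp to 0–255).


Multiply each channel by 0.75, round half up, clamp to [0, 255]
R: 218×0.75 = 163.5 → round → 164
G: 54×0.75 = 40.5 → round → 41
B: 31×0.75 = 23.25 → round → 23
= RGB(164, 41, 23)


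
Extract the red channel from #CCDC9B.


Color: #CCDC9B
R = CC = 204
G = DC = 220
B = 9B = 155
Red = 204


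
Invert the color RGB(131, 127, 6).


Invert: (255-R, 255-G, 255-B)
R: 255-131 = 124
G: 255-127 = 128
B: 255-6 = 249
= RGB(124, 128, 249)


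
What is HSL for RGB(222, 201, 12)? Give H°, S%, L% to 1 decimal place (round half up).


Normalize: R'=222/255≈0.8706, G'=201/255≈0.7882, B'=12/255≈0.0471
Max=222/255, Min=12/255, Δ=Max-Min=210/255
L = (Max+Min)/2 = (222+12)/510 = 234/510 = 0.45882… → L = 45.9%
L ≤ 0.5 → S = Δ/(Max+Min) = 210/(222+12) = 210/234 = 0.89743… → S = 89.7%
(the 1/255 factors cancel in S and H, so raw channel differences can be used)
Max is R' → H = 60 × (((G-B)/Δ) mod 6) = 60 × (((201-12)/210) mod 6)
  189/210 = 0.9
  H = 60 × 0.9 = 54° → H = 54.0°
= HSL(54.0°, 89.7%, 45.9%)


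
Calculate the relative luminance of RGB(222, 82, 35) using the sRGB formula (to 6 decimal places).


Linearize each channel (sRGB transfer function): c = v/255; c_lin = c/12.92 if c ≤ 0.04045, else ((c+0.055)/1.055)^2.4
  R: 222/255 ≈ 0.870588 > 0.04045 → ((0.870588+0.055)/1.055)^2.4 ≈ 0.730461
  G: 82/255 ≈ 0.321569 > 0.04045 → ((0.321569+0.055)/1.055)^2.4 ≈ 0.084376
  B: 35/255 ≈ 0.137255 > 0.04045 → ((0.137255+0.055)/1.055)^2.4 ≈ 0.016807
R_lin = 0.730461, G_lin = 0.084376, B_lin = 0.016807
L = 0.2126×R + 0.7152×G + 0.0722×B
L = 0.2126×0.730461 + 0.7152×0.084376 + 0.0722×0.016807
L ≈ 0.216855


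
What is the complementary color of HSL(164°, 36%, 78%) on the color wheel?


Complement = opposite side of color wheel = hue + 180°
H' = (164 + 180) mod 360 = 344°
S and L unchanged.
= HSL(344°, 36%, 78%)


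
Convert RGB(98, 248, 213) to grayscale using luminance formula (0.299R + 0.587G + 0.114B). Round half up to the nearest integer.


Gray = 0.299×R + 0.587×G + 0.114×B
Gray = 0.299×98 + 0.587×248 + 0.114×213
Gray = 29.302 + 145.576 + 24.282
Gray = 199.160 → round half up → 199
Gray = 199


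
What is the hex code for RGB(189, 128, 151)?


R = 189 → BD (hex)
G = 128 → 80 (hex)
B = 151 → 97 (hex)
Hex = #BD8097


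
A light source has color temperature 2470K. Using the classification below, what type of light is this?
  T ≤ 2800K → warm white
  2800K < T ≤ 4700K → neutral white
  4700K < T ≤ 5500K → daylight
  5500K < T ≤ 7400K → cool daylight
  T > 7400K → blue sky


Temperature: 2470K
2470K ≤ 2800K → warm white
Classification: warm white


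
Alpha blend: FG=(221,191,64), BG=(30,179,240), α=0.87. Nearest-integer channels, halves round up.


C = α×F + (1-α)×B, with 1-α = 0.13
R: 0.87×221 + 0.13×30 = 192.27 + 3.90 = 196.17 → 196
G: 0.87×191 + 0.13×179 = 166.17 + 23.27 = 189.44 → 189
B: 0.87×64 + 0.13×240 = 55.68 + 31.20 = 86.88 → 87
= RGB(196, 189, 87)


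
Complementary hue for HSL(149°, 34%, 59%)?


Complement = opposite side of color wheel = hue + 180°
H' = (149 + 180) mod 360 = 329°
S and L unchanged.
= HSL(329°, 34%, 59%)


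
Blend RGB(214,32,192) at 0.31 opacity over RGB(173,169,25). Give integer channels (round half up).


C = α×F + (1-α)×B, with 1-α = 0.69
R: 0.31×214 + 0.69×173 = 66.34 + 119.37 = 185.71 → 186
G: 0.31×32 + 0.69×169 = 9.92 + 116.61 = 126.53 → 127
B: 0.31×192 + 0.69×25 = 59.52 + 17.25 = 76.77 → 77
= RGB(186, 127, 77)


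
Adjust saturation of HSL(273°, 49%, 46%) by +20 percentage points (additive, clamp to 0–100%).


Original S = 49%
Adjustment = +20 percentage points
New S = 49 + (20) = 69
Clamp to [0, 100] → 69
= HSL(273°, 69%, 46%)


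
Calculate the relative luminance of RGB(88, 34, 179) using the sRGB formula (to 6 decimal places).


Linearize each channel (sRGB transfer function): c = v/255; c_lin = c/12.92 if c ≤ 0.04045, else ((c+0.055)/1.055)^2.4
  R: 88/255 ≈ 0.345098 > 0.04045 → ((0.345098+0.055)/1.055)^2.4 ≈ 0.097587
  G: 34/255 ≈ 0.133333 > 0.04045 → ((0.133333+0.055)/1.055)^2.4 ≈ 0.015996
  B: 179/255 ≈ 0.701961 > 0.04045 → ((0.701961+0.055)/1.055)^2.4 ≈ 0.450786
R_lin = 0.097587, G_lin = 0.015996, B_lin = 0.450786
L = 0.2126×R + 0.7152×G + 0.0722×B
L = 0.2126×0.097587 + 0.7152×0.015996 + 0.0722×0.450786
L ≈ 0.064734


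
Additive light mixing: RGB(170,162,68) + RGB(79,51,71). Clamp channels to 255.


Additive: each channel = min(255, C₁+C₂)
R: 170+79 = 249 → 249
G: 162+51 = 213 → 213
B: 68+71 = 139 → 139
= RGB(249, 213, 139)


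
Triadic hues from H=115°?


Triadic: equally spaced at 120° intervals
H1 = 115°
H2 = (115 + 120) mod 360 = 235°
H3 = (115 + 240) mod 360 = 355°
Triadic = 115°, 235°, 355°


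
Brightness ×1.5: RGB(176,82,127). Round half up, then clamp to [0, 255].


Multiply each channel by 1.5, round half up, clamp to [0, 255]
R: 176×1.5 = 264 → clamp → 255
G: 82×1.5 = 123
B: 127×1.5 = 190.5 → round → 191
= RGB(255, 123, 191)


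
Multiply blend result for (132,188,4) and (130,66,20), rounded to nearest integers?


Multiply: C = A×B/255, rounded to nearest integer
R: 132×130/255 = 17160/255 ≈ 67.294 → 67
G: 188×66/255 = 12408/255 ≈ 48.659 → 49
B: 4×20/255 = 80/255 ≈ 0.314 → 0
= RGB(67, 49, 0)


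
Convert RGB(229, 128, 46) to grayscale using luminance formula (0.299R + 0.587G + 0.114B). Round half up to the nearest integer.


Gray = 0.299×R + 0.587×G + 0.114×B
Gray = 0.299×229 + 0.587×128 + 0.114×46
Gray = 68.471 + 75.136 + 5.244
Gray = 148.851 → round half up → 149
Gray = 149


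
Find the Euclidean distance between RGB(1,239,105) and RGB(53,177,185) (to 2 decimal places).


d = √[(R₁-R₂)² + (G₁-G₂)² + (B₁-B₂)²]
d = √[(1-53)² + (239-177)² + (105-185)²]
d = √[2704 + 3844 + 6400]
d = √12948
d ≈ 113.79


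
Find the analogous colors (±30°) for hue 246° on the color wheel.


Base hue: 246°
Left analog: (246 - 30) mod 360 = 216°
Right analog: (246 + 30) mod 360 = 276°
Analogous hues = 216° and 276°


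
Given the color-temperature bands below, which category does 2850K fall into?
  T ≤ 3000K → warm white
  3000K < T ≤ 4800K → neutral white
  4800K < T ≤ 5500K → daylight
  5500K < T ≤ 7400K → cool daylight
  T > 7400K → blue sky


Temperature: 2850K
2850K ≤ 3000K → warm white
Classification: warm white


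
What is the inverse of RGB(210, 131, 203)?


Invert: (255-R, 255-G, 255-B)
R: 255-210 = 45
G: 255-131 = 124
B: 255-203 = 52
= RGB(45, 124, 52)


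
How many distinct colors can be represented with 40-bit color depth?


Colors = 2^bits = 2^40
= 1,099,511,627,776 colors


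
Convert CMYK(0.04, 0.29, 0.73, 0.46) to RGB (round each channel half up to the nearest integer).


R = 255 × (1-C) × (1-K) = 255 × 0.96 × 0.54 = 132.192 → 132
G = 255 × (1-M) × (1-K) = 255 × 0.71 × 0.54 = 97.767 → 98
B = 255 × (1-Y) × (1-K) = 255 × 0.27 × 0.54 = 37.179 → 37
= RGB(132, 98, 37)


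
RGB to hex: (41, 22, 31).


R = 41 → 29 (hex)
G = 22 → 16 (hex)
B = 31 → 1F (hex)
Hex = #29161F


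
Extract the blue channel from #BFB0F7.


Color: #BFB0F7
R = BF = 191
G = B0 = 176
B = F7 = 247
Blue = 247


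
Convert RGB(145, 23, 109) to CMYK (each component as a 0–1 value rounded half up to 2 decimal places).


R'=145/255≈0.5686, G'=23/255≈0.0902, B'=109/255≈0.4275
K = 1 - max(R',G',B') = 1 - 145/255 = 110/255 = 0.43137… → 0.43
(1-R'-K)/(1-K) simplifies to (max-R)/max with max = 145:
C = (145-145)/145 = 0/145 = 0 → 0.00
M = (145-23)/145 = 122/145 = 0.84137… → 0.84
Y = (145-109)/145 = 36/145 = 0.24827… → 0.25
= CMYK(0.00, 0.84, 0.25, 0.43)


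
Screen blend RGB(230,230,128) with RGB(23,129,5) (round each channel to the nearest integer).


Screen: C = 255 - (255-A)×(255-B)/255, rounded to nearest integer
R: 255 - (255-230)×(255-23)/255 = 255 - 5800/255 ≈ 255 - 22.745 = 232.255 → 232
G: 255 - (255-230)×(255-129)/255 = 255 - 3150/255 ≈ 255 - 12.353 = 242.647 → 243
B: 255 - (255-128)×(255-5)/255 = 255 - 31750/255 ≈ 255 - 124.510 = 130.490 → 130
= RGB(232, 243, 130)


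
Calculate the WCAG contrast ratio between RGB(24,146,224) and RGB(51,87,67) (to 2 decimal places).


Linearize each sRGB channel c=v/255: c/12.92 if c ≤ 0.04045 else ((c+0.055)/1.055)^2.4
L = 0.2126×R_lin + 0.7152×G_lin + 0.0722×B_lin
Color 1 (24,146,224):
  R=24: 24/255≈0.0941 > 0.04045 → ((0.0941+0.055)/1.055)^2.4 ≈ 0.00913
  G=146: 146/255≈0.5725 > 0.04045 → ((0.5725+0.055)/1.055)^2.4 ≈ 0.28744
  B=224: 224/255≈0.8784 > 0.04045 → ((0.8784+0.055)/1.055)^2.4 ≈ 0.74540
  L1 = 0.2126×0.00913 + 0.7152×0.28744 + 0.0722×0.74540 ≈ 0.26134
Color 2 (51,87,67):
  R=51: 51/255≈0.2000 > 0.04045 → ((0.2000+0.055)/1.055)^2.4 ≈ 0.03310
  G=87: 87/255≈0.3412 > 0.04045 → ((0.3412+0.055)/1.055)^2.4 ≈ 0.09531
  B=67: 67/255≈0.2627 > 0.04045 → ((0.2627+0.055)/1.055)^2.4 ≈ 0.05613
  L2 = 0.2126×0.03310 + 0.7152×0.09531 + 0.0722×0.05613 ≈ 0.07925
Lighter = 0.26134, Darker = 0.07925
Ratio = (L_lighter + 0.05) / (L_darker + 0.05)
Ratio = (0.26134 + 0.05) / (0.07925 + 0.05) = 0.31134 / 0.12925 ≈ 2.4087
Ratio ≈ 2.41:1


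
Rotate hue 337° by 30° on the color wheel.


New hue = (H + rotation) mod 360
New hue = (337 + 30) mod 360
= 367 mod 360
= 7°


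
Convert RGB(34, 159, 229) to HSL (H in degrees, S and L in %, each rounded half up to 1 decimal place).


Normalize: R'=34/255≈0.1333, G'=159/255≈0.6235, B'=229/255≈0.8980
Max=229/255, Min=34/255, Δ=Max-Min=195/255
L = (Max+Min)/2 = (229+34)/510 = 263/510 = 0.51568… → L = 51.6%
L > 0.5 → S = Δ/(2-Max-Min) = 195/(510-229-34) = 195/247 = 0.78947… → S = 78.9%
(the 1/255 factors cancel in S and H, so raw channel differences can be used)
Max is B' → H = 60 × ((R-G)/Δ + 4) = 60 × ((34-159)/195 + 4)
  -125/195 + 4 = -0.6410… + 4 = 3.3589…
  H = 60 × 3.3589… = 201.538…° → H = 201.5°
= HSL(201.5°, 78.9%, 51.6%)


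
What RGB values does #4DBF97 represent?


4D → 77 (R)
BF → 191 (G)
97 → 151 (B)
= RGB(77, 191, 151)


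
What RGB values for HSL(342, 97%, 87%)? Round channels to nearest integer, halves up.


H=342°, S=0.97, L=0.87
C = (1-|2L-1|)×S = (1-|0.74|)×0.97 = 0.2522
H' = H/60 = 342/60 ≈ 5.7000; X = C×(1-|H' mod 2 - 1|) = 0.07566
m = L - C/2 = 0.87 - 0.1261 = 0.7439
Sector ⌊H'⌋ = 5 → (R',G',B') = (0.2522, 0.0, 0.07566)
RGB = ((R'+m)×255, (G'+m)×255, (B'+m)×255) = (254.0055, 189.6945, 208.9878)
Round half up → RGB(254, 190, 209)


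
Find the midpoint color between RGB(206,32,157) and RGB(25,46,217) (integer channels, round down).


Midpoint: each channel = ⌊(C₁+C₂)/2⌋
R: ⌊(206+25)/2⌋ = 115
G: ⌊(32+46)/2⌋ = 39
B: ⌊(157+217)/2⌋ = 187
= RGB(115, 39, 187)


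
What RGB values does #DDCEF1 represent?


DD → 221 (R)
CE → 206 (G)
F1 → 241 (B)
= RGB(221, 206, 241)


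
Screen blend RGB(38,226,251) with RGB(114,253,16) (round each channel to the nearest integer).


Screen: C = 255 - (255-A)×(255-B)/255, rounded to nearest integer
R: 255 - (255-38)×(255-114)/255 = 255 - 30597/255 ≈ 255 - 119.988 = 135.012 → 135
G: 255 - (255-226)×(255-253)/255 = 255 - 58/255 ≈ 255 - 0.227 = 254.773 → 255
B: 255 - (255-251)×(255-16)/255 = 255 - 956/255 ≈ 255 - 3.749 = 251.251 → 251
= RGB(135, 255, 251)


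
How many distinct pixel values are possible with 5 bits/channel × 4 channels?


Total bits = 5 bits/channel × 4 channels = 20 bits
Distinct pixel values = 2^20
= 1,048,576 pixel values


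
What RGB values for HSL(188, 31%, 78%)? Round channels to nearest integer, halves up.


H=188°, S=0.31, L=0.78
C = (1-|2L-1|)×S = (1-|0.56|)×0.31 = 0.1364
H' = H/60 = 188/60 ≈ 3.1333; X = C×(1-|H' mod 2 - 1|) ≈ 0.1182
m = L - C/2 = 0.78 - 0.0682 = 0.7118
Sector ⌊H'⌋ = 3 → (R',G',B') = (0.0, ≈0.1182, 0.1364)
RGB = ((R'+m)×255, (G'+m)×255, (B'+m)×255) = (181.509, 211.6534, 216.291)
Round half up → RGB(182, 212, 216)


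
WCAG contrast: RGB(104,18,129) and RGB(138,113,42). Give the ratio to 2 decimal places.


Linearize each sRGB channel c=v/255: c/12.92 if c ≤ 0.04045 else ((c+0.055)/1.055)^2.4
L = 0.2126×R_lin + 0.7152×G_lin + 0.0722×B_lin
Color 1 (104,18,129):
  R=104: 104/255≈0.4078 > 0.04045 → ((0.4078+0.055)/1.055)^2.4 ≈ 0.13843
  G=18: 18/255≈0.0706 > 0.04045 → ((0.0706+0.055)/1.055)^2.4 ≈ 0.00605
  B=129: 129/255≈0.5059 > 0.04045 → ((0.5059+0.055)/1.055)^2.4 ≈ 0.21953
  L1 = 0.2126×0.13843 + 0.7152×0.00605 + 0.0722×0.21953 ≈ 0.04961
Color 2 (138,113,42):
  R=138: 138/255≈0.5412 > 0.04045 → ((0.5412+0.055)/1.055)^2.4 ≈ 0.25415
  G=113: 113/255≈0.4431 > 0.04045 → ((0.4431+0.055)/1.055)^2.4 ≈ 0.16513
  B=42: 42/255≈0.1647 > 0.04045 → ((0.1647+0.055)/1.055)^2.4 ≈ 0.02315
  L2 = 0.2126×0.25415 + 0.7152×0.16513 + 0.0722×0.02315 ≈ 0.17381
Lighter = 0.17381, Darker = 0.04961
Ratio = (L_lighter + 0.05) / (L_darker + 0.05)
Ratio = (0.17381 + 0.05) / (0.04961 + 0.05) = 0.22381 / 0.09961 ≈ 2.2469
Ratio ≈ 2.25:1


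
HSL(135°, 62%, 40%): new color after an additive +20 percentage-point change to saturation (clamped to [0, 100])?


Original S = 62%
Adjustment = +20 percentage points
New S = 62 + (20) = 82
Clamp to [0, 100] → 82
= HSL(135°, 82%, 40%)


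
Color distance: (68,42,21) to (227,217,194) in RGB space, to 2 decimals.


d = √[(R₁-R₂)² + (G₁-G₂)² + (B₁-B₂)²]
d = √[(68-227)² + (42-217)² + (21-194)²]
d = √[25281 + 30625 + 29929]
d = √85835
d ≈ 292.98


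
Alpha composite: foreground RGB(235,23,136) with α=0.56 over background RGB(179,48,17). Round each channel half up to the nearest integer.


C = α×F + (1-α)×B, with 1-α = 0.44
R: 0.56×235 + 0.44×179 = 131.60 + 78.76 = 210.36 → 210
G: 0.56×23 + 0.44×48 = 12.88 + 21.12 = 34.00 → 34
B: 0.56×136 + 0.44×17 = 76.16 + 7.48 = 83.64 → 84
= RGB(210, 34, 84)


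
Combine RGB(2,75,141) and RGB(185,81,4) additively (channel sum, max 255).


Additive: each channel = min(255, C₁+C₂)
R: 2+185 = 187 → 187
G: 75+81 = 156 → 156
B: 141+4 = 145 → 145
= RGB(187, 156, 145)


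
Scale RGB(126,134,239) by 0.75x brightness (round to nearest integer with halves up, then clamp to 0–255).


Multiply each channel by 0.75, round half up, clamp to [0, 255]
R: 126×0.75 = 94.5 → round → 95
G: 134×0.75 = 100.5 → round → 101
B: 239×0.75 = 179.25 → round → 179
= RGB(95, 101, 179)


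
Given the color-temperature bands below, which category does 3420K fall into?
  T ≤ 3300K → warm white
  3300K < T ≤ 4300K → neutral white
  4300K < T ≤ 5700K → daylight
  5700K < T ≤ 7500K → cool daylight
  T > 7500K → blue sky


Temperature: 3420K
3300K < 3420K ≤ 4300K → neutral white
Classification: neutral white


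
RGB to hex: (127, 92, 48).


R = 127 → 7F (hex)
G = 92 → 5C (hex)
B = 48 → 30 (hex)
Hex = #7F5C30


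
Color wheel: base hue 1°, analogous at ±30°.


Base hue: 1°
Left analog: (1 - 30) mod 360 = 331°
Right analog: (1 + 30) mod 360 = 31°
Analogous hues = 331° and 31°


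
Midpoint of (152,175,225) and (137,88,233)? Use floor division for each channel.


Midpoint: each channel = ⌊(C₁+C₂)/2⌋
R: ⌊(152+137)/2⌋ = 144
G: ⌊(175+88)/2⌋ = 131
B: ⌊(225+233)/2⌋ = 229
= RGB(144, 131, 229)


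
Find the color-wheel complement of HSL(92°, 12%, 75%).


Complement = opposite side of color wheel = hue + 180°
H' = (92 + 180) mod 360 = 272°
S and L unchanged.
= HSL(272°, 12%, 75%)


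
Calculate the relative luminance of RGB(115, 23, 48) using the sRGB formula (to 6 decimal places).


Linearize each channel (sRGB transfer function): c = v/255; c_lin = c/12.92 if c ≤ 0.04045, else ((c+0.055)/1.055)^2.4
  R: 115/255 ≈ 0.450980 > 0.04045 → ((0.450980+0.055)/1.055)^2.4 ≈ 0.171441
  G: 23/255 ≈ 0.090196 > 0.04045 → ((0.090196+0.055)/1.055)^2.4 ≈ 0.008568
  B: 48/255 ≈ 0.188235 > 0.04045 → ((0.188235+0.055)/1.055)^2.4 ≈ 0.029557
R_lin = 0.171441, G_lin = 0.008568, B_lin = 0.029557
L = 0.2126×R + 0.7152×G + 0.0722×B
L = 0.2126×0.171441 + 0.7152×0.008568 + 0.0722×0.029557
L ≈ 0.044710


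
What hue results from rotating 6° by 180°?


New hue = (H + rotation) mod 360
New hue = (6 + 180) mod 360
= 186 mod 360
= 186°


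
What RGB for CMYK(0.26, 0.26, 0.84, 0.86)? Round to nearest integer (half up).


R = 255 × (1-C) × (1-K) = 255 × 0.74 × 0.14 = 26.418 → 26
G = 255 × (1-M) × (1-K) = 255 × 0.74 × 0.14 = 26.418 → 26
B = 255 × (1-Y) × (1-K) = 255 × 0.16 × 0.14 = 5.712 → 6
= RGB(26, 26, 6)


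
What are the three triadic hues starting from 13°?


Triadic: equally spaced at 120° intervals
H1 = 13°
H2 = (13 + 120) mod 360 = 133°
H3 = (13 + 240) mod 360 = 253°
Triadic = 13°, 133°, 253°


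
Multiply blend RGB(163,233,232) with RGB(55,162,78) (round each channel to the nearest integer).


Multiply: C = A×B/255, rounded to nearest integer
R: 163×55/255 = 8965/255 ≈ 35.157 → 35
G: 233×162/255 = 37746/255 ≈ 148.024 → 148
B: 232×78/255 = 18096/255 ≈ 70.965 → 71
= RGB(35, 148, 71)
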